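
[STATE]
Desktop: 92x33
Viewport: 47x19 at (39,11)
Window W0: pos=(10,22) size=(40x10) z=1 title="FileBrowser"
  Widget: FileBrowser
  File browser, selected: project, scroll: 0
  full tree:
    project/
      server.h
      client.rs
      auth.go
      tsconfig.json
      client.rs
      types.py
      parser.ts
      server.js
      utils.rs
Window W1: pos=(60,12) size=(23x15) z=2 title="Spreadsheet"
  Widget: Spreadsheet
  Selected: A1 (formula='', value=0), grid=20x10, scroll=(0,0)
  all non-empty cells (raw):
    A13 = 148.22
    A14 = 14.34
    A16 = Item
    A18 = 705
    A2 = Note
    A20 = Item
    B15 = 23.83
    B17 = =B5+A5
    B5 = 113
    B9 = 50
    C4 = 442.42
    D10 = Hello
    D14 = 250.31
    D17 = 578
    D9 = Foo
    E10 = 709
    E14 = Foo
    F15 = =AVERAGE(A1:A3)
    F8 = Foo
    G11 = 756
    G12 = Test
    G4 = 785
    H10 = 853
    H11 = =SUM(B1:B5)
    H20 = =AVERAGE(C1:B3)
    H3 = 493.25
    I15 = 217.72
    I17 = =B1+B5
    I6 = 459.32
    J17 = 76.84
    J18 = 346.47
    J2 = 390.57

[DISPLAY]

                                               
                     ┏━━━━━━━━━━━━━━━━━━━━━┓   
                     ┃ Spreadsheet         ┃   
                     ┠─────────────────────┨   
                     ┃A1:                  ┃   
                     ┃       A       B     ┃   
                     ┃---------------------┃   
                     ┃  1      [0]       0 ┃   
                     ┃  2 Note           0 ┃   
                     ┃  3        0       0 ┃   
                     ┃  4        0       0 ┃   
━━━━━━━━━━┓          ┃  5        0     113 ┃   
          ┃          ┃  6        0       0 ┃   
──────────┨          ┃  7        0       0 ┃   
          ┃          ┃  8        0       0 ┃   
          ┃          ┗━━━━━━━━━━━━━━━━━━━━━┛   
          ┃                                    
          ┃                                    
          ┃                                    


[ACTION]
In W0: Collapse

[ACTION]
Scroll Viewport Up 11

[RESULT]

                                               
                                               
                                               
                                               
                                               
                                               
                                               
                                               
                                               
                                               
                                               
                                               
                     ┏━━━━━━━━━━━━━━━━━━━━━┓   
                     ┃ Spreadsheet         ┃   
                     ┠─────────────────────┨   
                     ┃A1:                  ┃   
                     ┃       A       B     ┃   
                     ┃---------------------┃   
                     ┃  1      [0]       0 ┃   


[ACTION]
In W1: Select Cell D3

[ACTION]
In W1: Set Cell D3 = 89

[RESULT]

                                               
                                               
                                               
                                               
                                               
                                               
                                               
                                               
                                               
                                               
                                               
                                               
                     ┏━━━━━━━━━━━━━━━━━━━━━┓   
                     ┃ Spreadsheet         ┃   
                     ┠─────────────────────┨   
                     ┃D3: 89               ┃   
                     ┃       A       B     ┃   
                     ┃---------------------┃   
                     ┃  1        0       0 ┃   


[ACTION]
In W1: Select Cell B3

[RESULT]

                                               
                                               
                                               
                                               
                                               
                                               
                                               
                                               
                                               
                                               
                                               
                                               
                     ┏━━━━━━━━━━━━━━━━━━━━━┓   
                     ┃ Spreadsheet         ┃   
                     ┠─────────────────────┨   
                     ┃B3:                  ┃   
                     ┃       A       B     ┃   
                     ┃---------------------┃   
                     ┃  1        0       0 ┃   


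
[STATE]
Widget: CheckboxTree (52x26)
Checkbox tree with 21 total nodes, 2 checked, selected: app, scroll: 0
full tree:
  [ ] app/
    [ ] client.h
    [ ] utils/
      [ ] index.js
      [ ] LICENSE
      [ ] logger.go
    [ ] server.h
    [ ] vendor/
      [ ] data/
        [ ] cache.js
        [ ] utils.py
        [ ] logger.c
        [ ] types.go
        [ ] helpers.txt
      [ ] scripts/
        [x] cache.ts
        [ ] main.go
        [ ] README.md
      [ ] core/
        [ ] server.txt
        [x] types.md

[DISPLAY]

>[-] app/                                           
   [ ] client.h                                     
   [ ] utils/                                       
     [ ] index.js                                   
     [ ] LICENSE                                    
     [ ] logger.go                                  
   [ ] server.h                                     
   [-] vendor/                                      
     [ ] data/                                      
       [ ] cache.js                                 
       [ ] utils.py                                 
       [ ] logger.c                                 
       [ ] types.go                                 
       [ ] helpers.txt                              
     [-] scripts/                                   
       [x] cache.ts                                 
       [ ] main.go                                  
       [ ] README.md                                
     [-] core/                                      
       [ ] server.txt                               
       [x] types.md                                 
                                                    
                                                    
                                                    
                                                    
                                                    


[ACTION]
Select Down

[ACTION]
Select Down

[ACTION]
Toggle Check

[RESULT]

 [-] app/                                           
   [ ] client.h                                     
>  [x] utils/                                       
     [x] index.js                                   
     [x] LICENSE                                    
     [x] logger.go                                  
   [ ] server.h                                     
   [-] vendor/                                      
     [ ] data/                                      
       [ ] cache.js                                 
       [ ] utils.py                                 
       [ ] logger.c                                 
       [ ] types.go                                 
       [ ] helpers.txt                              
     [-] scripts/                                   
       [x] cache.ts                                 
       [ ] main.go                                  
       [ ] README.md                                
     [-] core/                                      
       [ ] server.txt                               
       [x] types.md                                 
                                                    
                                                    
                                                    
                                                    
                                                    


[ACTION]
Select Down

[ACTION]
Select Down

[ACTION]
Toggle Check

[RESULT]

 [-] app/                                           
   [ ] client.h                                     
   [-] utils/                                       
     [x] index.js                                   
>    [ ] LICENSE                                    
     [x] logger.go                                  
   [ ] server.h                                     
   [-] vendor/                                      
     [ ] data/                                      
       [ ] cache.js                                 
       [ ] utils.py                                 
       [ ] logger.c                                 
       [ ] types.go                                 
       [ ] helpers.txt                              
     [-] scripts/                                   
       [x] cache.ts                                 
       [ ] main.go                                  
       [ ] README.md                                
     [-] core/                                      
       [ ] server.txt                               
       [x] types.md                                 
                                                    
                                                    
                                                    
                                                    
                                                    


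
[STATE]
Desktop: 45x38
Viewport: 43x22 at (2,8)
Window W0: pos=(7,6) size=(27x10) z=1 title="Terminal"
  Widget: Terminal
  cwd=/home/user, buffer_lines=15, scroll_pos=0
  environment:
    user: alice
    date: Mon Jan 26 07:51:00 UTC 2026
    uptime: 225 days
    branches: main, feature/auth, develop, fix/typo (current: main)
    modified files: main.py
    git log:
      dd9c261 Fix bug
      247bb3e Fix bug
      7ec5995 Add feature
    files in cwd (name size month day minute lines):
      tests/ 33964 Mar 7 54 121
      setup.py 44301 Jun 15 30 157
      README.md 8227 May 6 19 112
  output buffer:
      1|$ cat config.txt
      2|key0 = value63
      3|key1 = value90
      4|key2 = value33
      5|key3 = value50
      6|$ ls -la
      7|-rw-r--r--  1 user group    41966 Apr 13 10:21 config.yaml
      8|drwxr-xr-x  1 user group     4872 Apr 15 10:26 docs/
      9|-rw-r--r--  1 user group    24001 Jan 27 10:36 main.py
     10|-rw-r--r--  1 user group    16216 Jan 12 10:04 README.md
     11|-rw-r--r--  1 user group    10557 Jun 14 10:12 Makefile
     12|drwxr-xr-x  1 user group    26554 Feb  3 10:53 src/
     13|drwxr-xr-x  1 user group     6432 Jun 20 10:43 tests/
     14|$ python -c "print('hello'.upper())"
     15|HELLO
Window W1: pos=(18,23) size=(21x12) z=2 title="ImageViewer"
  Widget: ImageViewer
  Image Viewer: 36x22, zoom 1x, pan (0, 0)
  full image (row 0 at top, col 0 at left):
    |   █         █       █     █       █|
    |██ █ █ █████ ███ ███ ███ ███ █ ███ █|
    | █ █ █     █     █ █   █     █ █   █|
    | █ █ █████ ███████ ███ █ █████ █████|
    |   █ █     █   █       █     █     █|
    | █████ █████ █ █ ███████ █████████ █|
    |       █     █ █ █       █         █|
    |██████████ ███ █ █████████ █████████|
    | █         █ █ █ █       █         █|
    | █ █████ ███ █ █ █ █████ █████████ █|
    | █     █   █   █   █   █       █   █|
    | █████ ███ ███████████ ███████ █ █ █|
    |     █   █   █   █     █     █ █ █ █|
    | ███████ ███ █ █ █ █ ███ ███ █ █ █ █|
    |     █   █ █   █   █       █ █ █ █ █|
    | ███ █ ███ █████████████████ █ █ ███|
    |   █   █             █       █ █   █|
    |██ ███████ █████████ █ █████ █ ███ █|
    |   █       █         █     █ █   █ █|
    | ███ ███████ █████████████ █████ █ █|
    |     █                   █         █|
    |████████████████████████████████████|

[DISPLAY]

     ┠─────────────────────────┨           
     ┃$ cat config.txt         ┃           
     ┃key0 = value63           ┃           
     ┃key1 = value90           ┃           
     ┃key2 = value33           ┃           
     ┃key3 = value50           ┃           
     ┃$ ls -la                 ┃           
     ┗━━━━━━━━━━━━━━━━━━━━━━━━━┛           
                                           
                                           
                                           
                                           
                                           
                                           
                                           
                ┏━━━━━━━━━━━━━━━━━━━┓      
                ┃ ImageViewer       ┃      
                ┠───────────────────┨      
                ┃   █         █     ┃      
                ┃██ █ █ █████ ███ ██┃      
                ┃ █ █ █     █     █ ┃      
                ┃ █ █ █████ ███████ ┃      


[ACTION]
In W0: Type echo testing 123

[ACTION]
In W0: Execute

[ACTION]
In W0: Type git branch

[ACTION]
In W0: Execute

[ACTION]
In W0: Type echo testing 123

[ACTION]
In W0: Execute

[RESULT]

     ┠─────────────────────────┨           
     ┃  feature/auth           ┃           
     ┃  develop                ┃           
     ┃  fix/typo               ┃           
     ┃$ echo testing 123       ┃           
     ┃testing 123              ┃           
     ┃$ █                      ┃           
     ┗━━━━━━━━━━━━━━━━━━━━━━━━━┛           
                                           
                                           
                                           
                                           
                                           
                                           
                                           
                ┏━━━━━━━━━━━━━━━━━━━┓      
                ┃ ImageViewer       ┃      
                ┠───────────────────┨      
                ┃   █         █     ┃      
                ┃██ █ █ █████ ███ ██┃      
                ┃ █ █ █     █     █ ┃      
                ┃ █ █ █████ ███████ ┃      


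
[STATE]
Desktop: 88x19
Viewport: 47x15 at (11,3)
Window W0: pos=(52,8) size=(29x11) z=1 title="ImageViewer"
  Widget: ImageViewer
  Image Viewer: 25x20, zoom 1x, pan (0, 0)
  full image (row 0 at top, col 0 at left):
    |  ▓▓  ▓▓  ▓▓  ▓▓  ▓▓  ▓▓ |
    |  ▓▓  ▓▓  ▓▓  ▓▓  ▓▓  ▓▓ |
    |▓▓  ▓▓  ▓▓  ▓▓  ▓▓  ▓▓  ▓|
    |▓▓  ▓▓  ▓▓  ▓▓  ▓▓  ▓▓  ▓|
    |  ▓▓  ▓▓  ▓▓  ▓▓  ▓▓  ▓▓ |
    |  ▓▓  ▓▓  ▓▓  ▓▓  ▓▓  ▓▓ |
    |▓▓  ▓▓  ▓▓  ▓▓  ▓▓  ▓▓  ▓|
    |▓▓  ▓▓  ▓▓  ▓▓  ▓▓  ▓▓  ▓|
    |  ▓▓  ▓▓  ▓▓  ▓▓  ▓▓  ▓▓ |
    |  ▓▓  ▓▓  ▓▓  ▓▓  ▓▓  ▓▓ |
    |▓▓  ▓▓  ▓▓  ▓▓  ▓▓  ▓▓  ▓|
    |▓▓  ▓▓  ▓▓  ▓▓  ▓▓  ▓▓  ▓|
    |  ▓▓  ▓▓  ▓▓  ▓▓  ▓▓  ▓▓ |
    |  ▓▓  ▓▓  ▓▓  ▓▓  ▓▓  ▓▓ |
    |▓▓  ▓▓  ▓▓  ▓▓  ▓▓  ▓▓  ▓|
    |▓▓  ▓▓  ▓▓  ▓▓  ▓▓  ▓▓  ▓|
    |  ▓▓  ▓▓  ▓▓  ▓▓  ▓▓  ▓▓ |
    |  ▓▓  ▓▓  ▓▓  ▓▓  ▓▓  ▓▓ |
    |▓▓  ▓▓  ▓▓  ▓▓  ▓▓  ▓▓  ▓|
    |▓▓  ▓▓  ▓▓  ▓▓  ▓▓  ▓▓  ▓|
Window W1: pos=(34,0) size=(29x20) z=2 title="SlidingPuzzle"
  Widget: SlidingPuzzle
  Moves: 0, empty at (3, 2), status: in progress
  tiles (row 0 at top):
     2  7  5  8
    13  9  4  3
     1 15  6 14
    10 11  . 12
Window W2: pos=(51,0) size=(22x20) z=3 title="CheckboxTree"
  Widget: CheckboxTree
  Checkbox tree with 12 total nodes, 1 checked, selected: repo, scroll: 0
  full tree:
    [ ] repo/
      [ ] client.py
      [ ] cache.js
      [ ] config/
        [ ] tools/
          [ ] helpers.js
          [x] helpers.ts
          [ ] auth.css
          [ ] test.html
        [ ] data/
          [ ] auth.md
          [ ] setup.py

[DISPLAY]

                       ┃┌────┬────┬────┬┃>[-] r
                       ┃│  2 │  7 │  5 │┃   [ ]
                       ┃├────┼────┼────┼┃   [ ]
                       ┃│ 13 │  9 │  4 │┃   [-]
                       ┃├────┼────┼────┼┃     [
                       ┃│  1 │ 15 │  6 │┃      
                       ┃├────┼────┼────┼┃      
                       ┃│ 10 │ 11 │    │┃      
                       ┃└────┴────┴────┴┃      
                       ┃Moves: 0        ┃     [
                       ┃                ┃      
                       ┃                ┃      
                       ┃                ┃      
                       ┃                ┃      
                       ┃                ┃      


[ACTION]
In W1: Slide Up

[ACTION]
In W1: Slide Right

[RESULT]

                       ┃┌────┬────┬────┬┃>[-] r
                       ┃│  2 │  7 │  5 │┃   [ ]
                       ┃├────┼────┼────┼┃   [ ]
                       ┃│ 13 │  9 │  4 │┃   [-]
                       ┃├────┼────┼────┼┃     [
                       ┃│  1 │ 15 │  6 │┃      
                       ┃├────┼────┼────┼┃      
                       ┃│ 10 │    │ 11 │┃      
                       ┃└────┴────┴────┴┃      
                       ┃Moves: 1        ┃     [
                       ┃                ┃      
                       ┃                ┃      
                       ┃                ┃      
                       ┃                ┃      
                       ┃                ┃      


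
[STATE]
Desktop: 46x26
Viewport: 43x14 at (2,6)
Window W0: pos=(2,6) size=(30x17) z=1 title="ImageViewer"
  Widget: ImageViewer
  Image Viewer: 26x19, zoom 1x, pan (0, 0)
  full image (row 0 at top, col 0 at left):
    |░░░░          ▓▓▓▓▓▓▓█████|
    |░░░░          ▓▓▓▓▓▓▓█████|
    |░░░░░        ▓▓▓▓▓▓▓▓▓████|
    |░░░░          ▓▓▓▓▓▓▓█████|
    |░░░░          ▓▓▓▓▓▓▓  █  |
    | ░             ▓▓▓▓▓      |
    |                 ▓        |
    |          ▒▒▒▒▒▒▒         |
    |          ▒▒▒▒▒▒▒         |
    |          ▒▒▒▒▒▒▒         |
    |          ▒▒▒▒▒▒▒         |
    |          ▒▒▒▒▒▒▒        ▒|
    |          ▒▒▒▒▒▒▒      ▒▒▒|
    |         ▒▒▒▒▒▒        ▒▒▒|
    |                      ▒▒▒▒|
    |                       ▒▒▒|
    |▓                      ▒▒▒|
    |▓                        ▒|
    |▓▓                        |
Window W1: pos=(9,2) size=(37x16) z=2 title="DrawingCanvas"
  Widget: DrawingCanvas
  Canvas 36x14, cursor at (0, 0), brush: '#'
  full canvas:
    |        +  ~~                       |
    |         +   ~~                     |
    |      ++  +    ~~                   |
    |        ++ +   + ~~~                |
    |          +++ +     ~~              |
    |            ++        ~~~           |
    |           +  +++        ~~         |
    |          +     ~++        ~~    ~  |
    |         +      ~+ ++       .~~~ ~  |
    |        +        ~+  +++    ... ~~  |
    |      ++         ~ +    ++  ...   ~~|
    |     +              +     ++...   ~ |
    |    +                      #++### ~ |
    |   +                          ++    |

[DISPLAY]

┏━━━━━━┃         +   ~~                    
┃ Image┃      ++  +    ~~                  
┠──────┃        ++ +   + ~~~               
┃░░░░  ┃          +++ +     ~~             
┃░░░░  ┃            ++        ~~~          
┃░░░░░ ┃           +  +++        ~~        
┃░░░░  ┃          +     ~++        ~~    ~ 
┃░░░░  ┃         +      ~+ ++       .~~~ ~ 
┃ ░    ┃        +        ~+  +++    ... ~~ 
┃      ┃      ++         ~ +    ++  ...   ~
┃      ┃     +              +     ++...   ~
┃      ┗━━━━━━━━━━━━━━━━━━━━━━━━━━━━━━━━━━━
┃          ▒▒▒▒▒▒▒           ┃             
┃          ▒▒▒▒▒▒▒           ┃             


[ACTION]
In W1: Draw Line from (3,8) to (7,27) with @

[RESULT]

┏━━━━━━┃         +   ~~                    
┃ Image┃      ++  +    ~~                  
┠──────┃        @@@+   + ~~~               
┃░░░░  ┃          +@@@@@    ~~             
┃░░░░  ┃            ++  @@@@  ~~~          
┃░░░░░ ┃           +  +++   @@@@@~~        
┃░░░░  ┃          +     ~++      @@@~    ~ 
┃░░░░  ┃         +      ~+ ++       .~~~ ~ 
┃ ░    ┃        +        ~+  +++    ... ~~ 
┃      ┃      ++         ~ +    ++  ...   ~
┃      ┃     +              +     ++...   ~
┃      ┗━━━━━━━━━━━━━━━━━━━━━━━━━━━━━━━━━━━
┃          ▒▒▒▒▒▒▒           ┃             
┃          ▒▒▒▒▒▒▒           ┃             


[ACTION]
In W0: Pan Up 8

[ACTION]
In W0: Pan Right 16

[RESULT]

┏━━━━━━┃         +   ~~                    
┃ Image┃      ++  +    ~~                  
┠──────┃        @@@+   + ~~~               
┃▓▓▓▓▓█┃          +@@@@@    ~~             
┃▓▓▓▓▓█┃            ++  @@@@  ~~~          
┃▓▓▓▓▓▓┃           +  +++   @@@@@~~        
┃▓▓▓▓▓█┃          +     ~++      @@@~    ~ 
┃▓▓▓▓▓ ┃         +      ~+ ++       .~~~ ~ 
┃▓▓▓▓  ┃        +        ~+  +++    ... ~~ 
┃ ▓    ┃      ++         ~ +    ++  ...   ~
┃▒     ┃     +              +     ++...   ~
┃▒     ┗━━━━━━━━━━━━━━━━━━━━━━━━━━━━━━━━━━━
┃▒                           ┃             
┃▒                           ┃             


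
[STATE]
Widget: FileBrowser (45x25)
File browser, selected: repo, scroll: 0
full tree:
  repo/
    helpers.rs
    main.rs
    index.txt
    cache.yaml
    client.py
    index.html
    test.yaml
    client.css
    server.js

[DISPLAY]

> [-] repo/                                  
    helpers.rs                               
    main.rs                                  
    index.txt                                
    cache.yaml                               
    client.py                                
    index.html                               
    test.yaml                                
    client.css                               
    server.js                                
                                             
                                             
                                             
                                             
                                             
                                             
                                             
                                             
                                             
                                             
                                             
                                             
                                             
                                             
                                             


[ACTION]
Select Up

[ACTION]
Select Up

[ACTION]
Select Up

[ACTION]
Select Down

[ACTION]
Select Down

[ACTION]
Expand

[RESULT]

  [-] repo/                                  
    helpers.rs                               
  > main.rs                                  
    index.txt                                
    cache.yaml                               
    client.py                                
    index.html                               
    test.yaml                                
    client.css                               
    server.js                                
                                             
                                             
                                             
                                             
                                             
                                             
                                             
                                             
                                             
                                             
                                             
                                             
                                             
                                             
                                             


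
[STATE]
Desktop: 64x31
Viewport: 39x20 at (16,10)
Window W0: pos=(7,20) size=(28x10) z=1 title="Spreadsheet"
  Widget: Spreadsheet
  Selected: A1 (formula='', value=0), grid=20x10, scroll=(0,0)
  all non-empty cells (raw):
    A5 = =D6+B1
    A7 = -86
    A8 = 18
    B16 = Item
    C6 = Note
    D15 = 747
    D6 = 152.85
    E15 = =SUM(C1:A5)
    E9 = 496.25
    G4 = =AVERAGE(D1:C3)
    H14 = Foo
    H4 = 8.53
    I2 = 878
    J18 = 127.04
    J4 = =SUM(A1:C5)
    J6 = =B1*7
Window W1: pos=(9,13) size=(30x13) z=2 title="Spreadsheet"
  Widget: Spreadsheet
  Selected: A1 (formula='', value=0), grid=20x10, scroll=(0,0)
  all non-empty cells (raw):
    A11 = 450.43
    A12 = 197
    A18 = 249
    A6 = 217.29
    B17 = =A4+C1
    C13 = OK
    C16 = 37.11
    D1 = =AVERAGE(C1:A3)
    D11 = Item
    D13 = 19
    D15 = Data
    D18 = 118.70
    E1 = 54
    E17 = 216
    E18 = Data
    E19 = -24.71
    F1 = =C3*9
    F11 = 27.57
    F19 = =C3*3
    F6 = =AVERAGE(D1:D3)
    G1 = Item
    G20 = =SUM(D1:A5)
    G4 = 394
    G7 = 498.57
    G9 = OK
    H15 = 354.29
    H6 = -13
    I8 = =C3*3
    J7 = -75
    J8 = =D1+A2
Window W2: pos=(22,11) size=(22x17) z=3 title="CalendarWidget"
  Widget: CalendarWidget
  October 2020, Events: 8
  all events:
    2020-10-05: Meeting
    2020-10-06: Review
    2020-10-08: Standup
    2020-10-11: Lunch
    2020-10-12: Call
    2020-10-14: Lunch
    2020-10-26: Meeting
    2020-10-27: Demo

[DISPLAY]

                                       
      ┏━━━━━━━━━━━━━━━━━━━━┓           
      ┃ CalendarWidget     ┃           
━━━━━━┠────────────────────┨           
dsheet┃    October 2020    ┃           
──────┃Mo Tu We Th Fr Sa Su┃           
      ┃          1  2  3  4┃           
 A    ┃ 5*  6*  7  8*  9 10┃           
------┃12* 13 14* 15 16 17 ┃           
   [0]┃19 20 21 22 23 24 25┃           
     0┃26* 27* 28 29 30 31 ┃           
     0┃                    ┃           
     0┃                    ┃           
     0┃                    ┃           
217.29┃                    ┃           
━━━━━━┃                    ┃           
 [0]  ┃                    ┃           
   0  ┗━━━━━━━━━━━━━━━━━━━━┛           
   0       0      ┃                    
━━━━━━━━━━━━━━━━━━┛                    


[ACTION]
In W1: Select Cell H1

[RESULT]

                                       
      ┏━━━━━━━━━━━━━━━━━━━━┓           
      ┃ CalendarWidget     ┃           
━━━━━━┠────────────────────┨           
dsheet┃    October 2020    ┃           
──────┃Mo Tu We Th Fr Sa Su┃           
      ┃          1  2  3  4┃           
 A    ┃ 5*  6*  7  8*  9 10┃           
------┃12* 13 14* 15 16 17 ┃           
     0┃19 20 21 22 23 24 25┃           
     0┃26* 27* 28 29 30 31 ┃           
     0┃                    ┃           
     0┃                    ┃           
     0┃                    ┃           
217.29┃                    ┃           
━━━━━━┃                    ┃           
 [0]  ┃                    ┃           
   0  ┗━━━━━━━━━━━━━━━━━━━━┛           
   0       0      ┃                    
━━━━━━━━━━━━━━━━━━┛                    


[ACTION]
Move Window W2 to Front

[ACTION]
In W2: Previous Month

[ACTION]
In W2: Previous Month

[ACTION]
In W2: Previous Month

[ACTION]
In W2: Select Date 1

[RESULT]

                                       
      ┏━━━━━━━━━━━━━━━━━━━━┓           
      ┃ CalendarWidget     ┃           
━━━━━━┠────────────────────┨           
dsheet┃     July 2020      ┃           
──────┃Mo Tu We Th Fr Sa Su┃           
      ┃      [ 1]  2  3  4 ┃           
 A    ┃ 6  7  8  9 10 11 12┃           
------┃13 14 15 16 17 18 19┃           
     0┃20 21 22 23 24 25 26┃           
     0┃27 28 29 30 31      ┃           
     0┃                    ┃           
     0┃                    ┃           
     0┃                    ┃           
217.29┃                    ┃           
━━━━━━┃                    ┃           
 [0]  ┃                    ┃           
   0  ┗━━━━━━━━━━━━━━━━━━━━┛           
   0       0      ┃                    
━━━━━━━━━━━━━━━━━━┛                    


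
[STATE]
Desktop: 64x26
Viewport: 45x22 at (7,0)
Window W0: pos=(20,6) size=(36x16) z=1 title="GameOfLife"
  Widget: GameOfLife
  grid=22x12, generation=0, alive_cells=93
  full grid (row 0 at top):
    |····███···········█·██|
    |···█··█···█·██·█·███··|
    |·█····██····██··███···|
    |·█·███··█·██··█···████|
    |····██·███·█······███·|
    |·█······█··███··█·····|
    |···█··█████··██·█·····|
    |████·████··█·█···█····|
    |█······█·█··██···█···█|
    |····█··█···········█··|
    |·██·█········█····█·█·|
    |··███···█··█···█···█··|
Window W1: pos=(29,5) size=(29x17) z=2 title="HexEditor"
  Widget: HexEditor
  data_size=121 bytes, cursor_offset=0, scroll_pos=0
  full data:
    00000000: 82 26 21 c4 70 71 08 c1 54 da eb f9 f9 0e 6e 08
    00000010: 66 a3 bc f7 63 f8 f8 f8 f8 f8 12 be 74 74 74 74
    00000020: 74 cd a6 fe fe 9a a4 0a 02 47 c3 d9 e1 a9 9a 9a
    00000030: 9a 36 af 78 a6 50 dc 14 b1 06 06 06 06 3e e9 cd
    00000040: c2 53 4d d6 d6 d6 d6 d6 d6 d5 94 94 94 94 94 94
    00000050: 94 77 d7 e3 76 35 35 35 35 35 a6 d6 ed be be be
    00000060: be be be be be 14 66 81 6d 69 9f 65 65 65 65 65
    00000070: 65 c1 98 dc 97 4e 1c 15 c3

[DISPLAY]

                                             
                                             
                                             
                                             
                                             
                      ┏━━━━━━━━━━━━━━━━━━━━━━
             ┏━━━━━━━━┃ HexEditor            
             ┃ GameOfL┠──────────────────────
             ┠────────┃00000000  82 26 21 c4 
             ┃Gen: 0  ┃00000010  66 a3 bc f7 
             ┃····███·┃00000020  74 cd a6 fe 
             ┃···█··█·┃00000030  9a 36 af 78 
             ┃·█····██┃00000040  c2 53 4d d6 
             ┃·█·███··┃00000050  94 77 d7 e3 
             ┃····██·█┃00000060  be be be be 
             ┃·█······┃00000070  65 c1 98 dc 
             ┃···█··██┃                      
             ┃████·███┃                      
             ┃█······█┃                      
             ┃····█··█┃                      
             ┃·██·█···┃                      
             ┗━━━━━━━━┗━━━━━━━━━━━━━━━━━━━━━━


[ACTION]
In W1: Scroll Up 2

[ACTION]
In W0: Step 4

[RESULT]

                                             
                                             
                                             
                                             
                                             
                      ┏━━━━━━━━━━━━━━━━━━━━━━
             ┏━━━━━━━━┃ HexEditor            
             ┃ GameOfL┠──────────────────────
             ┠────────┃00000000  82 26 21 c4 
             ┃Gen: 4  ┃00000010  66 a3 bc f7 
             ┃···██···┃00000020  74 cd a6 fe 
             ┃··█··█··┃00000030  9a 36 af 78 
             ┃·███·██·┃00000040  c2 53 4d d6 
             ┃····█··█┃00000050  94 77 d7 e3 
             ┃····█···┃00000060  be be be be 
             ┃·····██·┃00000070  65 c1 98 dc 
             ┃·██·····┃                      
             ┃··█·····┃                      
             ┃··█·█·█·┃                      
             ┃··██·█··┃                      
             ┃█·····█·┃                      
             ┗━━━━━━━━┗━━━━━━━━━━━━━━━━━━━━━━


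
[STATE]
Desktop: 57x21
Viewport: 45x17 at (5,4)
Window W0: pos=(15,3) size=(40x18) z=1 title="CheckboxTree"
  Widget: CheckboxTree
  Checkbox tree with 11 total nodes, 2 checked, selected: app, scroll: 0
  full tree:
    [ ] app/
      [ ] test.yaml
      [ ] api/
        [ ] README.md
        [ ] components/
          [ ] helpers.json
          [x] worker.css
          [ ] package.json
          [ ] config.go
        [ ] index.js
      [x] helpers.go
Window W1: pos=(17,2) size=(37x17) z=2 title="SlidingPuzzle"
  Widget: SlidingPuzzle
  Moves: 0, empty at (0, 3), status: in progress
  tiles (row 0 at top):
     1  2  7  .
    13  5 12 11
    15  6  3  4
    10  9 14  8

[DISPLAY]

          ┃ ┠────────────────────────────────
          ┠─┃┌────┬────┬────┬────┐           
          ┃>┃│  1 │  2 │  7 │    │           
          ┃ ┃├────┼────┼────┼────┤           
          ┃ ┃│ 13 │  5 │ 12 │ 11 │           
          ┃ ┃├────┼────┼────┼────┤           
          ┃ ┃│ 15 │  6 │  3 │  4 │           
          ┃ ┃├────┼────┼────┼────┤           
          ┃ ┃│ 10 │  9 │ 14 │  8 │           
          ┃ ┃└────┴────┴────┴────┘           
          ┃ ┃Moves: 0                        
          ┃ ┃                                
          ┃ ┃                                
          ┃ ┃                                
          ┃ ┗━━━━━━━━━━━━━━━━━━━━━━━━━━━━━━━━
          ┃                                  
          ┗━━━━━━━━━━━━━━━━━━━━━━━━━━━━━━━━━━


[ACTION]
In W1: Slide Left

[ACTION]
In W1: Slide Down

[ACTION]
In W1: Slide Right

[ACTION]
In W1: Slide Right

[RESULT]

          ┃ ┠────────────────────────────────
          ┠─┃┌────┬────┬────┬────┐           
          ┃>┃│  1 │    │  2 │  7 │           
          ┃ ┃├────┼────┼────┼────┤           
          ┃ ┃│ 13 │  5 │ 12 │ 11 │           
          ┃ ┃├────┼────┼────┼────┤           
          ┃ ┃│ 15 │  6 │  3 │  4 │           
          ┃ ┃├────┼────┼────┼────┤           
          ┃ ┃│ 10 │  9 │ 14 │  8 │           
          ┃ ┃└────┴────┴────┴────┘           
          ┃ ┃Moves: 2                        
          ┃ ┃                                
          ┃ ┃                                
          ┃ ┃                                
          ┃ ┗━━━━━━━━━━━━━━━━━━━━━━━━━━━━━━━━
          ┃                                  
          ┗━━━━━━━━━━━━━━━━━━━━━━━━━━━━━━━━━━


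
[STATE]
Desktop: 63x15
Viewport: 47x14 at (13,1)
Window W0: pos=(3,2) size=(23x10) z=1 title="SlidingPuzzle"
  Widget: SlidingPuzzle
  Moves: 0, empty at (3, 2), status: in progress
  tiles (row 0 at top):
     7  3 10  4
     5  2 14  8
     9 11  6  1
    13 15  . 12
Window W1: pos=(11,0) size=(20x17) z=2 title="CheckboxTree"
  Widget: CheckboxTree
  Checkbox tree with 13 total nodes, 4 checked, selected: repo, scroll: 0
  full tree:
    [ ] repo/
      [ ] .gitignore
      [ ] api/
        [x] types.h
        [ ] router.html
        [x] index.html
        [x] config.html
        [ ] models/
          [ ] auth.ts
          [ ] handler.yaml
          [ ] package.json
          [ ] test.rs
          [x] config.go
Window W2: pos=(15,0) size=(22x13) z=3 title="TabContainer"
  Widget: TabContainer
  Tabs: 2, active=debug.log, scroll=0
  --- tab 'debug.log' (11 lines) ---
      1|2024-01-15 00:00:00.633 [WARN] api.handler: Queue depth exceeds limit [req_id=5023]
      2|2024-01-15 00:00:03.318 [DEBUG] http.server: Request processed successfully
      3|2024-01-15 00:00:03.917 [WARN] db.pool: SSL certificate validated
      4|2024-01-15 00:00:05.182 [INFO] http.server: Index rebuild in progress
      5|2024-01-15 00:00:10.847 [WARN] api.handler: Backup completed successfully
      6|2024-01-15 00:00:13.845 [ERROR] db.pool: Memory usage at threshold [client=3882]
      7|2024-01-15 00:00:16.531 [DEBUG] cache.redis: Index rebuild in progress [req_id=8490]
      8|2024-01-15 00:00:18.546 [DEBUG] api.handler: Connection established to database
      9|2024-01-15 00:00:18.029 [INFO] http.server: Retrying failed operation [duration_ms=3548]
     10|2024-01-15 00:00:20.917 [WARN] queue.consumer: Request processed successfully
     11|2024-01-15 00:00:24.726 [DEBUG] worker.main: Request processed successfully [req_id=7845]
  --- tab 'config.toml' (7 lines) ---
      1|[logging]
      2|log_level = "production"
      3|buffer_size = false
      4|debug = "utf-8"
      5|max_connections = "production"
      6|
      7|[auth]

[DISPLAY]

Ch┃ TabContainer       ┃                       
──┠────────────────────┨                       
[-┃[debug.log]│ config.┃                       
  ┃────────────────────┃                       
  ┃2024-01-15 00:00:00.┃                       
  ┃2024-01-15 00:00:03.┃                       
  ┃2024-01-15 00:00:03.┃                       
  ┃2024-01-15 00:00:05.┃                       
  ┃2024-01-15 00:00:10.┃                       
  ┃2024-01-15 00:00:13.┃                       
  ┃2024-01-15 00:00:16.┃                       
  ┗━━━━━━━━━━━━━━━━━━━━┛                       
      [ ] package┃                             
      [ ] test.rs┃                             


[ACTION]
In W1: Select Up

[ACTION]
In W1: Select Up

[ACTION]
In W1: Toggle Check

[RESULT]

Ch┃ TabContainer       ┃                       
──┠────────────────────┨                       
[x┃[debug.log]│ config.┃                       
  ┃────────────────────┃                       
  ┃2024-01-15 00:00:00.┃                       
  ┃2024-01-15 00:00:03.┃                       
  ┃2024-01-15 00:00:03.┃                       
  ┃2024-01-15 00:00:05.┃                       
  ┃2024-01-15 00:00:10.┃                       
  ┃2024-01-15 00:00:13.┃                       
  ┃2024-01-15 00:00:16.┃                       
  ┗━━━━━━━━━━━━━━━━━━━━┛                       
      [x] package┃                             
      [x] test.rs┃                             
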